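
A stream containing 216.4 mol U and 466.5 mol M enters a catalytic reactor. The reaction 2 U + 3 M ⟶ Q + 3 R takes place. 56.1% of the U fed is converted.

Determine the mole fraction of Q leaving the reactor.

U reacted = 0.561 × 216.4 = 121.4 mol; ν_U = −2, so ξ = 121.4/2 = 60.7 mol.
Outlet amounts (n = n₀ + ν ξ):
  U: 216.4 − 2(60.7) = 95
  M: 466.5 − 3(60.7) = 284.4
  Q: 0 + 1(60.7) = 60.7
  R: 0 + 3(60.7) = 182.1
Total out = 622.2 mol; y_Q = 60.7 / 622.2 = 0.09756.

0.0976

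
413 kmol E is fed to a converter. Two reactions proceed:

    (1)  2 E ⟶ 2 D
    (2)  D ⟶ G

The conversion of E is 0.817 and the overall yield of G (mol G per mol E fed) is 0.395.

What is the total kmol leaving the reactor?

Conversion of E: E consumed = 2ξ₁ = 0.817 × 413 → ξ₁ = 168.7 kmol.
Yield of G: 1ξ₂ / 413 = 0.395 → ξ₂ = 163.1 kmol.
Outlet amounts (n = n₀ + Σ ν·ξ):
  E: 413 − 2(168.7) = 75.58
  D: 0 + 2(168.7) − 1(163.1) = 174.3
  G: 0 + 1(163.1) = 163.1
Total out = 75.58 + 174.3 + 163.1 = 413 kmol.

413 kmol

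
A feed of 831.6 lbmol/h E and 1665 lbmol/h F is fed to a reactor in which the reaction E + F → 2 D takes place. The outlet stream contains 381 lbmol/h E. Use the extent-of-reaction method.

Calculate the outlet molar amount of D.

901 lbmol/h

For E: n = n₀ − 1ξ → 381 = 831.6 − 1ξ, giving ξ = 450.6 lbmol/h.
Outlet amounts (n = n₀ + ν ξ):
  E: 831.6 − 1(450.6) = 381
  F: 1665 − 1(450.6) = 1214
  D: 0 + 2(450.6) = 901.2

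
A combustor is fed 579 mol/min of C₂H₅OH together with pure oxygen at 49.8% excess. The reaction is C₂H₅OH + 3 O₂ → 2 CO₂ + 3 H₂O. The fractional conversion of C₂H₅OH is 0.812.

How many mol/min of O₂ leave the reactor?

1190 mol/min

Stoichiometric O₂ = 3 × 579 = 1737 mol/min; O₂ fed = 1737 × 1.498 = 2602 mol/min.
Fuel reacted = 0.812 × 579 → ξ = 470.1 mol/min.
Outlet (n = n₀ + ν ξ):
  C₂H₅OH: 579 − 1(470.1) = 108.9
  O₂: 2602 − 3(470.1) = 1192
  CO₂: 0 + 2(470.1) = 940.3
  H₂O: 0 + 3(470.1) = 1410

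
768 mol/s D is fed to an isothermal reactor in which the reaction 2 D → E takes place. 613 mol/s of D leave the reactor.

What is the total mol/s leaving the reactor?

For D: n = n₀ − 2ξ → 613 = 768 − 2ξ, giving ξ = 77.5 mol/s.
Outlet amounts (n = n₀ + ν ξ):
  D: 768 − 2(77.5) = 613
  E: 0 + 1(77.5) = 77.5
Total out = 613 + 77.5 = 690.5 mol/s.

690 mol/s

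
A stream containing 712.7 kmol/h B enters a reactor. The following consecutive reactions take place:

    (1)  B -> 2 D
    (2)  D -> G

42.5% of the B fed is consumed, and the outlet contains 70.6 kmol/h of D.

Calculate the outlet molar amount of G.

Conversion of B: B consumed = 1ξ₁ = 0.425 × 712.7 → ξ₁ = 302.9 kmol/h.
D balance: n_D = 0 + 2ξ₁ − 1ξ₂ = 70.6 → ξ₂ = (2·302.9 − 70.6)/1 = 535.2 kmol/h.
Outlet amounts (n = n₀ + Σ ν·ξ):
  B: 712.7 − 1(302.9) = 409.8
  D: 0 + 2(302.9) − 1(535.2) = 70.6
  G: 0 + 1(535.2) = 535.2

535 kmol/h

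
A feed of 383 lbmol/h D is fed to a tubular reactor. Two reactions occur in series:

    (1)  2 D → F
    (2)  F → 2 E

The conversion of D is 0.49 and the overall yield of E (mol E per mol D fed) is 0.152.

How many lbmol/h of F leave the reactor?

64.7 lbmol/h

Conversion of D: D consumed = 2ξ₁ = 0.49 × 383 → ξ₁ = 93.83 lbmol/h.
Yield of E: 2ξ₂ / 383 = 0.152 → ξ₂ = 29.11 lbmol/h.
Outlet amounts (n = n₀ + Σ ν·ξ):
  D: 383 − 2(93.83) = 195.3
  F: 0 + 1(93.83) − 1(29.11) = 64.73
  E: 0 + 2(29.11) = 58.22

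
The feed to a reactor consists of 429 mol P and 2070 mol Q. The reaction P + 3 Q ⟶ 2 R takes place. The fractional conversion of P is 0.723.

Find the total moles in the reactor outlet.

1880 mol

P reacted = 0.723 × 429 = 310.2 mol; ν_P = −1, so ξ = 310.2/1 = 310.2 mol.
Outlet amounts (n = n₀ + ν ξ):
  P: 429 − 1(310.2) = 118.8
  Q: 2070 − 3(310.2) = 1139
  R: 0 + 2(310.2) = 620.3
Total out = 118.8 + 1139 + 620.3 = 1879 mol.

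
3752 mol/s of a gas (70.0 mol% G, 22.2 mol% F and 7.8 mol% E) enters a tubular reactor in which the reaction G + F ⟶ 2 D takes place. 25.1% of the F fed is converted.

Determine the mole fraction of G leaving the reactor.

0.644

F reacted = 0.251 × 832.9 = 209.1 mol/s; ν_F = −1, so ξ = 209.1/1 = 209.1 mol/s.
Outlet amounts (n = n₀ + ν ξ):
  G: 2626 − 1(209.1) = 2417
  F: 832.9 − 1(209.1) = 623.9
  D: 0 + 2(209.1) = 418.1
  E: 292.7 (inert)
Total out = 3752 mol/s; y_G = 2417 / 3752 = 0.6443.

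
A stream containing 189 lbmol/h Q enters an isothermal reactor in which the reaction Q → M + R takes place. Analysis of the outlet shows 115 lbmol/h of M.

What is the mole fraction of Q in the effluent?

For M: n = n₀ + 1ξ → 115 = 0 + 1ξ, giving ξ = 115 lbmol/h.
Outlet amounts (n = n₀ + ν ξ):
  Q: 189 − 1(115) = 74
  M: 0 + 1(115) = 115
  R: 0 + 1(115) = 115
Total out = 304 lbmol/h; y_Q = 74 / 304 = 0.2434.

0.243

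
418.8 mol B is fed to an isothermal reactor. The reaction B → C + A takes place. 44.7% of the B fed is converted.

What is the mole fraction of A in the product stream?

0.309

B reacted = 0.447 × 418.8 = 187.2 mol; ν_B = −1, so ξ = 187.2/1 = 187.2 mol.
Outlet amounts (n = n₀ + ν ξ):
  B: 418.8 − 1(187.2) = 231.6
  C: 0 + 1(187.2) = 187.2
  A: 0 + 1(187.2) = 187.2
Total out = 606 mol; y_A = 187.2 / 606 = 0.3089.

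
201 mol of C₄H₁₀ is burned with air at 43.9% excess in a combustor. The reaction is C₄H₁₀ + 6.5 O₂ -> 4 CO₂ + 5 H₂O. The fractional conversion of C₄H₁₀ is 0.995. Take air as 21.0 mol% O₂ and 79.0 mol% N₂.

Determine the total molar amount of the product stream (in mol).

9450 mol

Stoichiometric O₂ = 6.5 × 201 = 1306 mol; O₂ fed = 1306 × 1.439 = 1880 mol.
N₂ fed = 1880 × 79/21 = 7073 mol.
Fuel reacted = 0.995 × 201 → ξ = 200 mol.
Outlet (n = n₀ + ν ξ):
  C₄H₁₀: 201 − 1(200) = 1.005
  O₂: 1880 − 6.5(200) = 580.1
  N₂: 7073 (inert)
  CO₂: 0 + 4(200) = 800
  H₂O: 0 + 5(200) = 1000
Total out = 1.005 + 580.1 + 7073 + 800 + 1000 = 9454 mol.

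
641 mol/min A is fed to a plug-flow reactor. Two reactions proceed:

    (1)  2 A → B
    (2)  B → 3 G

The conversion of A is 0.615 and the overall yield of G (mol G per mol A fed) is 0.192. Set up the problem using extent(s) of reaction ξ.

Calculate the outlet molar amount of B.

156 mol/min

Conversion of A: A consumed = 2ξ₁ = 0.615 × 641 → ξ₁ = 197.1 mol/min.
Yield of G: 3ξ₂ / 641 = 0.192 → ξ₂ = 41.02 mol/min.
Outlet amounts (n = n₀ + Σ ν·ξ):
  A: 641 − 2(197.1) = 246.8
  B: 0 + 1(197.1) − 1(41.02) = 156.1
  G: 0 + 3(41.02) = 123.1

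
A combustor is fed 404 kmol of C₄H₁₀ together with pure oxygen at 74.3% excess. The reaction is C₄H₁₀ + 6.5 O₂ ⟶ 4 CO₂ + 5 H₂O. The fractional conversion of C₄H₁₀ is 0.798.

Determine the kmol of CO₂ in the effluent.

Stoichiometric O₂ = 6.5 × 404 = 2626 kmol; O₂ fed = 2626 × 1.743 = 4577 kmol.
Fuel reacted = 0.798 × 404 → ξ = 322.4 kmol.
Outlet (n = n₀ + ν ξ):
  C₄H₁₀: 404 − 1(322.4) = 81.61
  O₂: 4577 − 6.5(322.4) = 2482
  CO₂: 0 + 4(322.4) = 1290
  H₂O: 0 + 5(322.4) = 1612

1290 kmol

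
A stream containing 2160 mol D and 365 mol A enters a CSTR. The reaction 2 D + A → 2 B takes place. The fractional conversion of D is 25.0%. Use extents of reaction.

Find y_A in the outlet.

0.0421

D reacted = 0.25 × 2160 = 540 mol; ν_D = −2, so ξ = 540/2 = 270 mol.
Outlet amounts (n = n₀ + ν ξ):
  D: 2160 − 2(270) = 1620
  A: 365 − 1(270) = 95
  B: 0 + 2(270) = 540
Total out = 2255 mol; y_A = 95 / 2255 = 0.04213.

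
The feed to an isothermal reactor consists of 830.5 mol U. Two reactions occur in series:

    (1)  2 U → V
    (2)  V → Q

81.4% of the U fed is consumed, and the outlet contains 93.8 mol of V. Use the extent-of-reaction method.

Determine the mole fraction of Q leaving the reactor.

0.496

Conversion of U: U consumed = 2ξ₁ = 0.814 × 830.5 → ξ₁ = 338 mol.
V balance: n_V = 0 + 1ξ₁ − 1ξ₂ = 93.8 → ξ₂ = (1·338 − 93.8)/1 = 244.2 mol.
Outlet amounts (n = n₀ + Σ ν·ξ):
  U: 830.5 − 2(338) = 154.5
  V: 0 + 1(338) − 1(244.2) = 93.8
  Q: 0 + 1(244.2) = 244.2
Total out = 492.5 mol; y_Q = 244.2 / 492.5 = 0.4959.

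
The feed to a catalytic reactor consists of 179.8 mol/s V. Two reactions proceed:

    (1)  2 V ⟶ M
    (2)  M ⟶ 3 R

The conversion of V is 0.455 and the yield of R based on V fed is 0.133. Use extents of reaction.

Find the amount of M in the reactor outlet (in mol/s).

Conversion of V: V consumed = 2ξ₁ = 0.455 × 179.8 → ξ₁ = 40.9 mol/s.
Yield of R: 3ξ₂ / 179.8 = 0.133 → ξ₂ = 7.971 mol/s.
Outlet amounts (n = n₀ + Σ ν·ξ):
  V: 179.8 − 2(40.9) = 97.99
  M: 0 + 1(40.9) − 1(7.971) = 32.93
  R: 0 + 3(7.971) = 23.91

32.9 mol/s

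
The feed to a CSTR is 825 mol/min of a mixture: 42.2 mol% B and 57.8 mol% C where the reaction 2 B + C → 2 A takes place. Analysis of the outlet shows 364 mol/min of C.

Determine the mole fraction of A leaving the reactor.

0.317

For C: n = n₀ − 1ξ → 364 = 476.9 − 1ξ, giving ξ = 112.9 mol/min.
Outlet amounts (n = n₀ + ν ξ):
  B: 348.1 − 2(112.9) = 122.4
  C: 476.9 − 1(112.9) = 364
  A: 0 + 2(112.9) = 225.7
Total out = 712.1 mol/min; y_A = 225.7 / 712.1 = 0.3169.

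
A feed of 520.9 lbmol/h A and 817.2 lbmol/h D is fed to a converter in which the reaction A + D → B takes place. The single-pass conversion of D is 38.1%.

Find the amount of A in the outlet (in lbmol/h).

210 lbmol/h

D reacted = 0.381 × 817.2 = 311.4 lbmol/h; ν_D = −1, so ξ = 311.4/1 = 311.4 lbmol/h.
Outlet amounts (n = n₀ + ν ξ):
  A: 520.9 − 1(311.4) = 209.5
  D: 817.2 − 1(311.4) = 505.8
  B: 0 + 1(311.4) = 311.4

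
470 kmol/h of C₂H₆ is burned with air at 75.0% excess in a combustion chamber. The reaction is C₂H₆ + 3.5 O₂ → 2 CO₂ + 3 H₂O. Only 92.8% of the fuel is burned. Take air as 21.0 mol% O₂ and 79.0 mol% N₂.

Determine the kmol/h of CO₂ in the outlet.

Stoichiometric O₂ = 3.5 × 470 = 1645 kmol/h; O₂ fed = 1645 × 1.750 = 2879 kmol/h.
N₂ fed = 2879 × 79/21 = 10830 kmol/h.
Fuel reacted = 0.928 × 470 → ξ = 436.2 kmol/h.
Outlet (n = n₀ + ν ξ):
  C₂H₆: 470 − 1(436.2) = 33.84
  O₂: 2879 − 3.5(436.2) = 1352
  N₂: 10830 (inert)
  CO₂: 0 + 2(436.2) = 872.3
  H₂O: 0 + 3(436.2) = 1308

872 kmol/h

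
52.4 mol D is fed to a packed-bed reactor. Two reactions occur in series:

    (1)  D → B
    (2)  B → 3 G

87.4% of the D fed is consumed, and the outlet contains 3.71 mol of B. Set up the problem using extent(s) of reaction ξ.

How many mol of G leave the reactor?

126 mol

Conversion of D: D consumed = 1ξ₁ = 0.874 × 52.4 → ξ₁ = 45.8 mol.
B balance: n_B = 0 + 1ξ₁ − 1ξ₂ = 3.71 → ξ₂ = (1·45.8 − 3.71)/1 = 42.09 mol.
Outlet amounts (n = n₀ + Σ ν·ξ):
  D: 52.4 − 1(45.8) = 6.602
  B: 0 + 1(45.8) − 1(42.09) = 3.71
  G: 0 + 3(42.09) = 126.3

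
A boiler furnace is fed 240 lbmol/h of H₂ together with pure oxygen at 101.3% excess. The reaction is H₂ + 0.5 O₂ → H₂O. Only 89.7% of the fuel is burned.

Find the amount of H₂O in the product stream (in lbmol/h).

Stoichiometric O₂ = 0.5 × 240 = 120 lbmol/h; O₂ fed = 120 × 2.013 = 241.6 lbmol/h.
Fuel reacted = 0.897 × 240 → ξ = 215.3 lbmol/h.
Outlet (n = n₀ + ν ξ):
  H₂: 240 − 1(215.3) = 24.72
  O₂: 241.6 − 0.5(215.3) = 133.9
  H₂O: 0 + 1(215.3) = 215.3

215 lbmol/h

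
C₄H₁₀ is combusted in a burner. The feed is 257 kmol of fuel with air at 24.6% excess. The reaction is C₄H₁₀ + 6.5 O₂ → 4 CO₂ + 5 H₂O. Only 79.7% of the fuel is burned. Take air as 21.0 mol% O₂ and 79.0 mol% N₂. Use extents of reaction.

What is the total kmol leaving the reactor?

Stoichiometric O₂ = 6.5 × 257 = 1670 kmol; O₂ fed = 1670 × 1.246 = 2081 kmol.
N₂ fed = 2081 × 79/21 = 7830 kmol.
Fuel reacted = 0.797 × 257 → ξ = 204.8 kmol.
Outlet (n = n₀ + ν ξ):
  C₄H₁₀: 257 − 1(204.8) = 52.17
  O₂: 2081 − 6.5(204.8) = 750.1
  N₂: 7830 (inert)
  CO₂: 0 + 4(204.8) = 819.3
  H₂O: 0 + 5(204.8) = 1024
Total out = 52.17 + 750.1 + 7830 + 819.3 + 1024 = 10480 kmol.

10500 kmol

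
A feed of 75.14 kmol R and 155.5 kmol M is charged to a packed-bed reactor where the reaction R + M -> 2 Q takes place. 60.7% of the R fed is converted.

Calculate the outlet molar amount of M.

110 kmol

R reacted = 0.607 × 75.14 = 45.61 kmol; ν_R = −1, so ξ = 45.61/1 = 45.61 kmol.
Outlet amounts (n = n₀ + ν ξ):
  R: 75.14 − 1(45.61) = 29.53
  M: 155.5 − 1(45.61) = 109.9
  Q: 0 + 2(45.61) = 91.22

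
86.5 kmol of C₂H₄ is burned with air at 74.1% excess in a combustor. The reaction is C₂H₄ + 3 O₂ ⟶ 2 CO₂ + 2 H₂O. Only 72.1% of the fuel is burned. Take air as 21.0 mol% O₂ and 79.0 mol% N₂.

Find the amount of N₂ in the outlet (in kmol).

1700 kmol

Stoichiometric O₂ = 3 × 86.5 = 259.5 kmol; O₂ fed = 259.5 × 1.741 = 451.8 kmol.
N₂ fed = 451.8 × 79/21 = 1700 kmol.
Fuel reacted = 0.721 × 86.5 → ξ = 62.37 kmol.
Outlet (n = n₀ + ν ξ):
  C₂H₄: 86.5 − 1(62.37) = 24.13
  O₂: 451.8 − 3(62.37) = 264.7
  N₂: 1700 (inert)
  CO₂: 0 + 2(62.37) = 124.7
  H₂O: 0 + 2(62.37) = 124.7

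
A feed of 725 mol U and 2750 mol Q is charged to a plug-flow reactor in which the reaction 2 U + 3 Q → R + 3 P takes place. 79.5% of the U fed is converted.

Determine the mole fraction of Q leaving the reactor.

0.592

U reacted = 0.795 × 725 = 576.4 mol; ν_U = −2, so ξ = 576.4/2 = 288.2 mol.
Outlet amounts (n = n₀ + ν ξ):
  U: 725 − 2(288.2) = 148.6
  Q: 2750 − 3(288.2) = 1885
  R: 0 + 1(288.2) = 288.2
  P: 0 + 3(288.2) = 864.6
Total out = 3187 mol; y_Q = 1885 / 3187 = 0.5916.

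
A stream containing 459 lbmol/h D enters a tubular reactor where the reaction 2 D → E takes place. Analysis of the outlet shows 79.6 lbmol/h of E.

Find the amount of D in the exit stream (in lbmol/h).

For E: n = n₀ + 1ξ → 79.6 = 0 + 1ξ, giving ξ = 79.6 lbmol/h.
Outlet amounts (n = n₀ + ν ξ):
  D: 459 − 2(79.6) = 299.8
  E: 0 + 1(79.6) = 79.6

300 lbmol/h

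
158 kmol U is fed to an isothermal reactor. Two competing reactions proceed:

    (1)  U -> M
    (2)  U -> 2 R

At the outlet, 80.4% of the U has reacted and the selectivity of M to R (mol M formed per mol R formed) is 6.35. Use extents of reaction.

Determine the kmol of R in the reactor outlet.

18.5 kmol

Conversion of U: U consumed = 0.804 × 158 = 127 kmol = 1ξ₁ + 1ξ₂.
Selectivity: 1ξ₁ / (2ξ₂) = 6.35 → ξ₁ = 12.7 ξ₂.
Substitute: (1·12.7 + 1) ξ₂ = 127 → ξ₂ = 9.272 kmol, ξ₁ = 117.8 kmol.
Outlet amounts (n = n₀ + Σ ν·ξ):
  U: 158 − 1(117.8) − 1(9.272) = 30.97
  M: 0 + 1(117.8) = 117.8
  R: 0 + 2(9.272) = 18.54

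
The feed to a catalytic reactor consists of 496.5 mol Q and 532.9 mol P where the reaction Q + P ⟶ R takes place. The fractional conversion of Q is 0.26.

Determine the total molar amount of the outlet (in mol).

Q reacted = 0.26 × 496.5 = 129.1 mol; ν_Q = −1, so ξ = 129.1/1 = 129.1 mol.
Outlet amounts (n = n₀ + ν ξ):
  Q: 496.5 − 1(129.1) = 367.4
  P: 532.9 − 1(129.1) = 403.8
  R: 0 + 1(129.1) = 129.1
Total out = 367.4 + 403.8 + 129.1 = 900.3 mol.

900 mol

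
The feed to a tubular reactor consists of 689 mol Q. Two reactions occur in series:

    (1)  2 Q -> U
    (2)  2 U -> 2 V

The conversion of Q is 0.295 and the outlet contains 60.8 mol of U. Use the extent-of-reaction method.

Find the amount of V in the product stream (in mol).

Conversion of Q: Q consumed = 2ξ₁ = 0.295 × 689 → ξ₁ = 101.6 mol.
U balance: n_U = 0 + 1ξ₁ − 2ξ₂ = 60.8 → ξ₂ = (1·101.6 − 60.8)/2 = 20.41 mol.
Outlet amounts (n = n₀ + Σ ν·ξ):
  Q: 689 − 2(101.6) = 485.7
  U: 0 + 1(101.6) − 2(20.41) = 60.8
  V: 0 + 2(20.41) = 40.83

40.8 mol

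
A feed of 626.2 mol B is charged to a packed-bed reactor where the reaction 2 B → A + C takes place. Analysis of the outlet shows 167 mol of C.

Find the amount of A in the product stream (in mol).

167 mol

For C: n = n₀ + 1ξ → 167 = 0 + 1ξ, giving ξ = 167 mol.
Outlet amounts (n = n₀ + ν ξ):
  B: 626.2 − 2(167) = 292.2
  A: 0 + 1(167) = 167
  C: 0 + 1(167) = 167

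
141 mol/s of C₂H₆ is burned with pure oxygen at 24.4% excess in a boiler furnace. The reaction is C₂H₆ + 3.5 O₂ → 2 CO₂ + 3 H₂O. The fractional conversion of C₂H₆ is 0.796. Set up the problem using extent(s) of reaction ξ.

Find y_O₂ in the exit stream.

0.273

Stoichiometric O₂ = 3.5 × 141 = 493.5 mol/s; O₂ fed = 493.5 × 1.244 = 613.9 mol/s.
Fuel reacted = 0.796 × 141 → ξ = 112.2 mol/s.
Outlet (n = n₀ + ν ξ):
  C₂H₆: 141 − 1(112.2) = 28.76
  O₂: 613.9 − 3.5(112.2) = 221.1
  CO₂: 0 + 2(112.2) = 224.5
  H₂O: 0 + 3(112.2) = 336.7
Total out = 811 mol/s; y_O₂ = 221.1 / 811 = 0.2726.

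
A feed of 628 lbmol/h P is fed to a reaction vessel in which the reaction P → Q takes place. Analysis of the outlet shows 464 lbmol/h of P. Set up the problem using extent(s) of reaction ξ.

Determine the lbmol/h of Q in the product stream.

For P: n = n₀ − 1ξ → 464 = 628 − 1ξ, giving ξ = 164 lbmol/h.
Outlet amounts (n = n₀ + ν ξ):
  P: 628 − 1(164) = 464
  Q: 0 + 1(164) = 164

164 lbmol/h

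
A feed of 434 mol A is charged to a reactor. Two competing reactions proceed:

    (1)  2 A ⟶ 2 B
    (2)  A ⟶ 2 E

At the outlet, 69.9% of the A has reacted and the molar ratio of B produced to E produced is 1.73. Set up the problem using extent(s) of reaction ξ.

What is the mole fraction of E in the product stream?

0.271

Conversion of A: A consumed = 0.699 × 434 = 303.4 mol = 2ξ₁ + 1ξ₂.
Selectivity: 2ξ₁ / (2ξ₂) = 1.73 → ξ₁ = 1.73 ξ₂.
Substitute: (2·1.73 + 1) ξ₂ = 303.4 → ξ₂ = 68.02 mol, ξ₁ = 117.7 mol.
Outlet amounts (n = n₀ + Σ ν·ξ):
  A: 434 − 2(117.7) − 1(68.02) = 130.6
  B: 0 + 2(117.7) = 235.3
  E: 0 + 2(68.02) = 136
Total out = 502 mol; y_E = 136 / 502 = 0.271.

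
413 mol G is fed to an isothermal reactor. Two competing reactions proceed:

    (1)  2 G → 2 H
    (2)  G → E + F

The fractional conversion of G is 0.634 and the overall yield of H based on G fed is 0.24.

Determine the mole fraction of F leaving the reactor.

0.283

Yield of H: 2ξ₁ / 413 = 0.24 → ξ₁ = 49.56 mol.
Conversion of G: 2ξ₁ + 1ξ₂ = 0.634 × 413 = 261.8 → ξ₂ = 162.7 mol.
Outlet amounts (n = n₀ + Σ ν·ξ):
  G: 413 − 2(49.56) − 1(162.7) = 151.2
  H: 0 + 2(49.56) = 99.12
  E: 0 + 1(162.7) = 162.7
  F: 0 + 1(162.7) = 162.7
Total out = 575.7 mol; y_F = 162.7 / 575.7 = 0.2826.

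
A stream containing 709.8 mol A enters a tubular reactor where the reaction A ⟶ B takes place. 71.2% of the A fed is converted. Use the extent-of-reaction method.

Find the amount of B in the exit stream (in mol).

A reacted = 0.712 × 709.8 = 505.4 mol; ν_A = −1, so ξ = 505.4/1 = 505.4 mol.
Outlet amounts (n = n₀ + ν ξ):
  A: 709.8 − 1(505.4) = 204.4
  B: 0 + 1(505.4) = 505.4

505 mol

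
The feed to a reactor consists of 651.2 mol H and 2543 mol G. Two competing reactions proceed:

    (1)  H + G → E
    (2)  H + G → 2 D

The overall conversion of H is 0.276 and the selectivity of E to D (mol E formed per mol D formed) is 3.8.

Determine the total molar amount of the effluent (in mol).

Conversion of H: H consumed = 0.276 × 651.2 = 179.7 mol = 1ξ₁ + 1ξ₂.
Selectivity: 1ξ₁ / (2ξ₂) = 3.8 → ξ₁ = 7.6 ξ₂.
Substitute: (1·7.6 + 1) ξ₂ = 179.7 → ξ₂ = 20.9 mol, ξ₁ = 158.8 mol.
Outlet amounts (n = n₀ + Σ ν·ξ):
  H: 651.2 − 1(158.8) − 1(20.9) = 471.5
  G: 2543 − 1(158.8) − 1(20.9) = 2363
  E: 0 + 1(158.8) = 158.8
  D: 0 + 2(20.9) = 41.8
Total out = 471.5 + 2363 + 158.8 + 41.8 = 3035 mol.

3040 mol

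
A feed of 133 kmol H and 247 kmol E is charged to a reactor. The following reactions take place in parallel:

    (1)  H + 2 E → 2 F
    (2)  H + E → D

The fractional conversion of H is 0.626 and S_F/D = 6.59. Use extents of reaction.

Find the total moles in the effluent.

297 kmol

Conversion of H: H consumed = 0.626 × 133 = 83.26 kmol = 1ξ₁ + 1ξ₂.
Selectivity: 2ξ₁ / (1ξ₂) = 6.59 → ξ₁ = 3.295 ξ₂.
Substitute: (1·3.295 + 1) ξ₂ = 83.26 → ξ₂ = 19.38 kmol, ξ₁ = 63.87 kmol.
Outlet amounts (n = n₀ + Σ ν·ξ):
  H: 133 − 1(63.87) − 1(19.38) = 49.74
  E: 247 − 2(63.87) − 1(19.38) = 99.87
  F: 0 + 2(63.87) = 127.7
  D: 0 + 1(19.38) = 19.38
Total out = 49.74 + 99.87 + 127.7 + 19.38 = 296.7 kmol.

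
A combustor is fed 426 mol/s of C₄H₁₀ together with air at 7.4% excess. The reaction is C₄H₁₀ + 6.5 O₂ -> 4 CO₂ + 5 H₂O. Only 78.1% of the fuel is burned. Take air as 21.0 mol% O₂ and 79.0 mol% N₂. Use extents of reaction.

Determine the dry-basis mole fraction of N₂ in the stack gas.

Stoichiometric O₂ = 6.5 × 426 = 2769 mol/s; O₂ fed = 2769 × 1.074 = 2974 mol/s.
N₂ fed = 2974 × 79/21 = 11190 mol/s.
Fuel reacted = 0.781 × 426 → ξ = 332.7 mol/s.
Outlet (n = n₀ + ν ξ):
  C₄H₁₀: 426 − 1(332.7) = 93.29
  O₂: 2974 − 6.5(332.7) = 811.3
  N₂: 11190 (inert)
  CO₂: 0 + 4(332.7) = 1331
  H₂O: 0 + 5(332.7) = 1664
Dry total = 13420 mol/s; y_N₂ (dry) = 11190 / 13420 = 0.8335.

0.833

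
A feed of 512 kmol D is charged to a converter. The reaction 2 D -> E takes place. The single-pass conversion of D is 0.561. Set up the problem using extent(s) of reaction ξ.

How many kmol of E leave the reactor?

D reacted = 0.561 × 512 = 287.2 kmol; ν_D = −2, so ξ = 287.2/2 = 143.6 kmol.
Outlet amounts (n = n₀ + ν ξ):
  D: 512 − 2(143.6) = 224.8
  E: 0 + 1(143.6) = 143.6

144 kmol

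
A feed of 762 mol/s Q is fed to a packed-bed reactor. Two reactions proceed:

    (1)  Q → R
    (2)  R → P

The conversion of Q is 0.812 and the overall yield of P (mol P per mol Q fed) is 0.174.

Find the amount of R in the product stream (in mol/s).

486 mol/s

Conversion of Q: Q consumed = 1ξ₁ = 0.812 × 762 → ξ₁ = 618.7 mol/s.
Yield of P: 1ξ₂ / 762 = 0.174 → ξ₂ = 132.6 mol/s.
Outlet amounts (n = n₀ + Σ ν·ξ):
  Q: 762 − 1(618.7) = 143.3
  R: 0 + 1(618.7) − 1(132.6) = 486.2
  P: 0 + 1(132.6) = 132.6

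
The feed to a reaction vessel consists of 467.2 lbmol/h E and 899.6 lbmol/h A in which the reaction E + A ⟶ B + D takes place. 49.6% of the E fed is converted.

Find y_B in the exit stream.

0.17

E reacted = 0.496 × 467.2 = 231.7 lbmol/h; ν_E = −1, so ξ = 231.7/1 = 231.7 lbmol/h.
Outlet amounts (n = n₀ + ν ξ):
  E: 467.2 − 1(231.7) = 235.5
  A: 899.6 − 1(231.7) = 667.9
  B: 0 + 1(231.7) = 231.7
  D: 0 + 1(231.7) = 231.7
Total out = 1367 lbmol/h; y_B = 231.7 / 1367 = 0.1695.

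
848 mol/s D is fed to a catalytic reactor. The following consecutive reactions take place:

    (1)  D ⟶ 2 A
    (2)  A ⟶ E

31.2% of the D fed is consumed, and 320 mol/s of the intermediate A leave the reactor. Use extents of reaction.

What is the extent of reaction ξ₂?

Conversion of D: D consumed = 1ξ₁ = 0.312 × 848 → ξ₁ = 264.6 mol/s.
A balance: n_A = 0 + 2ξ₁ − 1ξ₂ = 320 → ξ₂ = (2·264.6 − 320)/1 = 209.2 mol/s.
Outlet amounts (n = n₀ + Σ ν·ξ):
  D: 848 − 1(264.6) = 583.4
  A: 0 + 2(264.6) − 1(209.2) = 320
  E: 0 + 1(209.2) = 209.2

ξ₂ = 209 mol/s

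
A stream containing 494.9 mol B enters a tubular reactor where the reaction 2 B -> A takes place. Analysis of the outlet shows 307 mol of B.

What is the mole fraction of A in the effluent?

0.234

For B: n = n₀ − 2ξ → 307 = 494.9 − 2ξ, giving ξ = 93.95 mol.
Outlet amounts (n = n₀ + ν ξ):
  B: 494.9 − 2(93.95) = 307
  A: 0 + 1(93.95) = 93.95
Total out = 400.9 mol; y_A = 93.95 / 400.9 = 0.2343.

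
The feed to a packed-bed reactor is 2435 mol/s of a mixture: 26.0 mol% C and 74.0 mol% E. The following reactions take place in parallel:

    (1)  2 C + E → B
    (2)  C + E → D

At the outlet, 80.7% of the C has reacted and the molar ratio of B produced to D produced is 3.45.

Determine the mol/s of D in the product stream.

Conversion of C: C consumed = 0.807 × 633.1 = 510.9 mol/s = 2ξ₁ + 1ξ₂.
Selectivity: 1ξ₁ / (1ξ₂) = 3.45 → ξ₁ = 3.45 ξ₂.
Substitute: (2·3.45 + 1) ξ₂ = 510.9 → ξ₂ = 64.67 mol/s, ξ₁ = 223.1 mol/s.
Outlet amounts (n = n₀ + Σ ν·ξ):
  C: 633.1 − 2(223.1) − 1(64.67) = 122.2
  E: 1802 − 1(223.1) − 1(64.67) = 1514
  B: 0 + 1(223.1) = 223.1
  D: 0 + 1(64.67) = 64.67

64.7 mol/s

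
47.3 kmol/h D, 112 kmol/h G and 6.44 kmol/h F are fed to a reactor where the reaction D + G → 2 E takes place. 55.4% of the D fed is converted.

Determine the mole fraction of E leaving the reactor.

D reacted = 0.554 × 47.3 = 26.2 kmol/h; ν_D = −1, so ξ = 26.2/1 = 26.2 kmol/h.
Outlet amounts (n = n₀ + ν ξ):
  D: 47.3 − 1(26.2) = 21.1
  G: 112 − 1(26.2) = 85.8
  E: 0 + 2(26.2) = 52.41
  F: 6.44 (inert)
Total out = 165.7 kmol/h; y_E = 52.41 / 165.7 = 0.3162.

0.316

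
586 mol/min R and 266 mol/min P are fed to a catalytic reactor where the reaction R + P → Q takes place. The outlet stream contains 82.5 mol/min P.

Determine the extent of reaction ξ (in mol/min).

ξ = 184 mol/min

For P: n = n₀ − 1ξ → 82.5 = 266 − 1ξ, giving ξ = 183.5 mol/min.
Outlet amounts (n = n₀ + ν ξ):
  R: 586 − 1(183.5) = 402.5
  P: 266 − 1(183.5) = 82.5
  Q: 0 + 1(183.5) = 183.5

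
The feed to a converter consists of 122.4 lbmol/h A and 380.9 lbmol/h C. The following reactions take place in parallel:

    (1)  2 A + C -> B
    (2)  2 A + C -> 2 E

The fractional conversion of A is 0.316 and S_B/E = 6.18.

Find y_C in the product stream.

0.776

Conversion of A: A consumed = 0.316 × 122.4 = 38.68 lbmol/h = 2ξ₁ + 2ξ₂.
Selectivity: 1ξ₁ / (2ξ₂) = 6.18 → ξ₁ = 12.36 ξ₂.
Substitute: (2·12.36 + 2) ξ₂ = 38.68 → ξ₂ = 1.448 lbmol/h, ξ₁ = 17.89 lbmol/h.
Outlet amounts (n = n₀ + Σ ν·ξ):
  A: 122.4 − 2(17.89) − 2(1.448) = 83.72
  C: 380.9 − 1(17.89) − 1(1.448) = 361.6
  B: 0 + 1(17.89) = 17.89
  E: 0 + 2(1.448) = 2.895
Total out = 466.1 lbmol/h; y_C = 361.6 / 466.1 = 0.7758.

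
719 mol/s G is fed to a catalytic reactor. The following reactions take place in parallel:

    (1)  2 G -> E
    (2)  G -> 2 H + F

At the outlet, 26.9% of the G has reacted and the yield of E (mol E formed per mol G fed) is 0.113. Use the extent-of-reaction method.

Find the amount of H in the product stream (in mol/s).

Yield of E: 1ξ₁ / 719 = 0.113 → ξ₁ = 81.25 mol/s.
Conversion of G: 2ξ₁ + 1ξ₂ = 0.269 × 719 = 193.4 → ξ₂ = 30.92 mol/s.
Outlet amounts (n = n₀ + Σ ν·ξ):
  G: 719 − 2(81.25) − 1(30.92) = 525.6
  E: 0 + 1(81.25) = 81.25
  H: 0 + 2(30.92) = 61.83
  F: 0 + 1(30.92) = 30.92

61.8 mol/s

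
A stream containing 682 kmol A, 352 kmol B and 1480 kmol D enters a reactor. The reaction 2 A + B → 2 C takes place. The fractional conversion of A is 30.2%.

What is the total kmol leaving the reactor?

A reacted = 0.302 × 682 = 206 kmol; ν_A = −2, so ξ = 206/2 = 103 kmol.
Outlet amounts (n = n₀ + ν ξ):
  A: 682 − 2(103) = 476
  B: 352 − 1(103) = 249
  C: 0 + 2(103) = 206
  D: 1480 (inert)
Total out = 476 + 249 + 206 + 1480 = 2411 kmol.

2410 kmol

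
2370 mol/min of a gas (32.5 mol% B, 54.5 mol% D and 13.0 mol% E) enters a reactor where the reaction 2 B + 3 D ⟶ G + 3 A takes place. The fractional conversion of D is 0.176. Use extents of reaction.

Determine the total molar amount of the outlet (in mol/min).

2290 mol/min

D reacted = 0.176 × 1292 = 227.3 mol/min; ν_D = −3, so ξ = 227.3/3 = 75.78 mol/min.
Outlet amounts (n = n₀ + ν ξ):
  B: 770.2 − 2(75.78) = 618.7
  D: 1292 − 3(75.78) = 1064
  G: 0 + 1(75.78) = 75.78
  A: 0 + 3(75.78) = 227.3
  E: 308.1 (inert)
Total out = 618.7 + 1064 + 75.78 + 227.3 + 308.1 = 2294 mol/min.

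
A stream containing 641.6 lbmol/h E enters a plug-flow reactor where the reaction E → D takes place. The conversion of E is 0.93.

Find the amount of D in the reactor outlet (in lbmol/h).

E reacted = 0.93 × 641.6 = 596.7 lbmol/h; ν_E = −1, so ξ = 596.7/1 = 596.7 lbmol/h.
Outlet amounts (n = n₀ + ν ξ):
  E: 641.6 − 1(596.7) = 44.91
  D: 0 + 1(596.7) = 596.7

597 lbmol/h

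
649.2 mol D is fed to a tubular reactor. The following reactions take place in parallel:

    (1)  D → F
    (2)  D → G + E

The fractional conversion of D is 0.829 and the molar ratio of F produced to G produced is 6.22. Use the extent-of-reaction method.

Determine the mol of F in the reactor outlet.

Conversion of D: D consumed = 0.829 × 649.2 = 538.2 mol = 1ξ₁ + 1ξ₂.
Selectivity: 1ξ₁ / (1ξ₂) = 6.22 → ξ₁ = 6.22 ξ₂.
Substitute: (1·6.22 + 1) ξ₂ = 538.2 → ξ₂ = 74.54 mol, ξ₁ = 463.6 mol.
Outlet amounts (n = n₀ + Σ ν·ξ):
  D: 649.2 − 1(463.6) − 1(74.54) = 111
  F: 0 + 1(463.6) = 463.6
  G: 0 + 1(74.54) = 74.54
  E: 0 + 1(74.54) = 74.54

464 mol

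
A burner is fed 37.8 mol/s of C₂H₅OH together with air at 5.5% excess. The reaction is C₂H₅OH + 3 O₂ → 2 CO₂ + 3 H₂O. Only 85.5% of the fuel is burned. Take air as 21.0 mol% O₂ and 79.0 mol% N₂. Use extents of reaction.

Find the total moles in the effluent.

640 mol/s

Stoichiometric O₂ = 3 × 37.8 = 113.4 mol/s; O₂ fed = 113.4 × 1.055 = 119.6 mol/s.
N₂ fed = 119.6 × 79/21 = 450.1 mol/s.
Fuel reacted = 0.855 × 37.8 → ξ = 32.32 mol/s.
Outlet (n = n₀ + ν ξ):
  C₂H₅OH: 37.8 − 1(32.32) = 5.481
  O₂: 119.6 − 3(32.32) = 22.68
  N₂: 450.1 (inert)
  CO₂: 0 + 2(32.32) = 64.64
  H₂O: 0 + 3(32.32) = 96.96
Total out = 5.481 + 22.68 + 450.1 + 64.64 + 96.96 = 639.8 mol/s.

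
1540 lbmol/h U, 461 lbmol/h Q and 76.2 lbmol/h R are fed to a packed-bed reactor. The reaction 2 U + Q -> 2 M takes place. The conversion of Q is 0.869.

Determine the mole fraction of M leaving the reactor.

Q reacted = 0.869 × 461 = 400.6 lbmol/h; ν_Q = −1, so ξ = 400.6/1 = 400.6 lbmol/h.
Outlet amounts (n = n₀ + ν ξ):
  U: 1540 − 2(400.6) = 738.8
  Q: 461 − 1(400.6) = 60.39
  M: 0 + 2(400.6) = 801.2
  R: 76.2 (inert)
Total out = 1677 lbmol/h; y_M = 801.2 / 1677 = 0.4779.

0.478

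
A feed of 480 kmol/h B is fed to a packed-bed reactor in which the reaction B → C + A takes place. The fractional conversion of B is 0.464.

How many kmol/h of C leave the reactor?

B reacted = 0.464 × 480 = 222.7 kmol/h; ν_B = −1, so ξ = 222.7/1 = 222.7 kmol/h.
Outlet amounts (n = n₀ + ν ξ):
  B: 480 − 1(222.7) = 257.3
  C: 0 + 1(222.7) = 222.7
  A: 0 + 1(222.7) = 222.7

223 kmol/h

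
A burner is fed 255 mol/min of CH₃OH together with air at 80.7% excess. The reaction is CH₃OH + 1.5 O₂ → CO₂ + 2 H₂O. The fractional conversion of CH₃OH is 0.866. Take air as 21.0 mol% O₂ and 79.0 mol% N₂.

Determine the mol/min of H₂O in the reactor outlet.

Stoichiometric O₂ = 1.5 × 255 = 382.5 mol/min; O₂ fed = 382.5 × 1.807 = 691.2 mol/min.
N₂ fed = 691.2 × 79/21 = 2600 mol/min.
Fuel reacted = 0.866 × 255 → ξ = 220.8 mol/min.
Outlet (n = n₀ + ν ξ):
  CH₃OH: 255 − 1(220.8) = 34.17
  O₂: 691.2 − 1.5(220.8) = 359.9
  N₂: 2600 (inert)
  CO₂: 0 + 1(220.8) = 220.8
  H₂O: 0 + 2(220.8) = 441.7

442 mol/min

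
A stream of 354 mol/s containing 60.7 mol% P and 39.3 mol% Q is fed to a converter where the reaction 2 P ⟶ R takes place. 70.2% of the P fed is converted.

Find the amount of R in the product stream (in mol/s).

P reacted = 0.702 × 214.9 = 150.8 mol/s; ν_P = −2, so ξ = 150.8/2 = 75.42 mol/s.
Outlet amounts (n = n₀ + ν ξ):
  P: 214.9 − 2(75.42) = 64.03
  R: 0 + 1(75.42) = 75.42
  Q: 139.1 (inert)

75.4 mol/s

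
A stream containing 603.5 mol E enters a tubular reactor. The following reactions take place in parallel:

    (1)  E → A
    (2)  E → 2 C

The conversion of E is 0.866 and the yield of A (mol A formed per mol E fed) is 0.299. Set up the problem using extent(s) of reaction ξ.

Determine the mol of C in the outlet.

Yield of A: 1ξ₁ / 603.5 = 0.299 → ξ₁ = 180.4 mol.
Conversion of E: 1ξ₁ + 1ξ₂ = 0.866 × 603.5 = 522.6 → ξ₂ = 342.2 mol.
Outlet amounts (n = n₀ + Σ ν·ξ):
  E: 603.5 − 1(180.4) − 1(342.2) = 80.87
  A: 0 + 1(180.4) = 180.4
  C: 0 + 2(342.2) = 684.4

684 mol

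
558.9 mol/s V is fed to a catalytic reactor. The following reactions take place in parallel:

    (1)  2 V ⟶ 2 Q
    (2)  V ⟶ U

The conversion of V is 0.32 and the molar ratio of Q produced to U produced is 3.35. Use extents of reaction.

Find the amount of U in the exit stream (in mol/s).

41.1 mol/s

Conversion of V: V consumed = 0.32 × 558.9 = 178.8 mol/s = 2ξ₁ + 1ξ₂.
Selectivity: 2ξ₁ / (1ξ₂) = 3.35 → ξ₁ = 1.675 ξ₂.
Substitute: (2·1.675 + 1) ξ₂ = 178.8 → ξ₂ = 41.11 mol/s, ξ₁ = 68.87 mol/s.
Outlet amounts (n = n₀ + Σ ν·ξ):
  V: 558.9 − 2(68.87) − 1(41.11) = 380.1
  Q: 0 + 2(68.87) = 137.7
  U: 0 + 1(41.11) = 41.11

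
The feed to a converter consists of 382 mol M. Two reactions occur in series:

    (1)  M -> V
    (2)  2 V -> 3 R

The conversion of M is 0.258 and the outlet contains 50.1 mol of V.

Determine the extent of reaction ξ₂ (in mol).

Conversion of M: M consumed = 1ξ₁ = 0.258 × 382 → ξ₁ = 98.56 mol.
V balance: n_V = 0 + 1ξ₁ − 2ξ₂ = 50.1 → ξ₂ = (1·98.56 − 50.1)/2 = 24.23 mol.
Outlet amounts (n = n₀ + Σ ν·ξ):
  M: 382 − 1(98.56) = 283.4
  V: 0 + 1(98.56) − 2(24.23) = 50.1
  R: 0 + 3(24.23) = 72.68

ξ₂ = 24.2 mol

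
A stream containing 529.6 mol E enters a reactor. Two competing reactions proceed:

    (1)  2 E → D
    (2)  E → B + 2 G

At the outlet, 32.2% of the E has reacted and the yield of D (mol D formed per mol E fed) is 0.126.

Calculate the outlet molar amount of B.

37.1 mol

Yield of D: 1ξ₁ / 529.6 = 0.126 → ξ₁ = 66.73 mol.
Conversion of E: 2ξ₁ + 1ξ₂ = 0.322 × 529.6 = 170.5 → ξ₂ = 37.07 mol.
Outlet amounts (n = n₀ + Σ ν·ξ):
  E: 529.6 − 2(66.73) − 1(37.07) = 359.1
  D: 0 + 1(66.73) = 66.73
  B: 0 + 1(37.07) = 37.07
  G: 0 + 2(37.07) = 74.14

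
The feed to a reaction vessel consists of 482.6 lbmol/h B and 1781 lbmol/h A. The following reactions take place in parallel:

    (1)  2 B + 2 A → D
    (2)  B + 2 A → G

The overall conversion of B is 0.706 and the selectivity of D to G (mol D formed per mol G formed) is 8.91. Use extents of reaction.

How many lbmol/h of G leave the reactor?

Conversion of B: B consumed = 0.706 × 482.6 = 340.7 lbmol/h = 2ξ₁ + 1ξ₂.
Selectivity: 1ξ₁ / (1ξ₂) = 8.91 → ξ₁ = 8.91 ξ₂.
Substitute: (2·8.91 + 1) ξ₂ = 340.7 → ξ₂ = 18.1 lbmol/h, ξ₁ = 161.3 lbmol/h.
Outlet amounts (n = n₀ + Σ ν·ξ):
  B: 482.6 − 2(161.3) − 1(18.1) = 141.9
  A: 1781 − 2(161.3) − 2(18.1) = 1422
  D: 0 + 1(161.3) = 161.3
  G: 0 + 1(18.1) = 18.1

18.1 lbmol/h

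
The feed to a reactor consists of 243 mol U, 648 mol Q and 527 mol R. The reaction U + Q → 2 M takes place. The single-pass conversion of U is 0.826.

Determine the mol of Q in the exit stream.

U reacted = 0.826 × 243 = 200.7 mol; ν_U = −1, so ξ = 200.7/1 = 200.7 mol.
Outlet amounts (n = n₀ + ν ξ):
  U: 243 − 1(200.7) = 42.28
  Q: 648 − 1(200.7) = 447.3
  M: 0 + 2(200.7) = 401.4
  R: 527 (inert)

447 mol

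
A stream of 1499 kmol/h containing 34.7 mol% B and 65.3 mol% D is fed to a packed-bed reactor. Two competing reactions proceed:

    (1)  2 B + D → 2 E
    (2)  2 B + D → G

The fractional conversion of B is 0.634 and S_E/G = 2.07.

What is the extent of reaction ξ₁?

Conversion of B: B consumed = 0.634 × 520.2 = 329.8 kmol/h = 2ξ₁ + 2ξ₂.
Selectivity: 2ξ₁ / (1ξ₂) = 2.07 → ξ₁ = 1.035 ξ₂.
Substitute: (2·1.035 + 2) ξ₂ = 329.8 → ξ₂ = 81.03 kmol/h, ξ₁ = 83.86 kmol/h.
Outlet amounts (n = n₀ + Σ ν·ξ):
  B: 520.2 − 2(83.86) − 2(81.03) = 190.4
  D: 978.8 − 1(83.86) − 1(81.03) = 814
  E: 0 + 2(83.86) = 167.7
  G: 0 + 1(81.03) = 81.03

ξ₁ = 83.9 kmol/h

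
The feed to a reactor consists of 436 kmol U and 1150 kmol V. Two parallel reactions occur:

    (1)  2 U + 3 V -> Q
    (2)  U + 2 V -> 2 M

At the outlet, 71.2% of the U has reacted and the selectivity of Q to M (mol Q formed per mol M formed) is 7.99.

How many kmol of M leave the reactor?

Conversion of U: U consumed = 0.712 × 436 = 310.4 kmol = 2ξ₁ + 1ξ₂.
Selectivity: 1ξ₁ / (2ξ₂) = 7.99 → ξ₁ = 15.98 ξ₂.
Substitute: (2·15.98 + 1) ξ₂ = 310.4 → ξ₂ = 9.418 kmol, ξ₁ = 150.5 kmol.
Outlet amounts (n = n₀ + Σ ν·ξ):
  U: 436 − 2(150.5) − 1(9.418) = 125.6
  V: 1150 − 3(150.5) − 2(9.418) = 679.6
  Q: 0 + 1(150.5) = 150.5
  M: 0 + 2(9.418) = 18.84

18.8 kmol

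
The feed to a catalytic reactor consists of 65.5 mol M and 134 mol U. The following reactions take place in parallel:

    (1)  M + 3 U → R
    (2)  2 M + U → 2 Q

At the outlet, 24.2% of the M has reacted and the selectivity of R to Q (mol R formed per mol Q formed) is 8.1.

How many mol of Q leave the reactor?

Conversion of M: M consumed = 0.242 × 65.5 = 15.85 mol = 1ξ₁ + 2ξ₂.
Selectivity: 1ξ₁ / (2ξ₂) = 8.1 → ξ₁ = 16.2 ξ₂.
Substitute: (1·16.2 + 2) ξ₂ = 15.85 → ξ₂ = 0.8709 mol, ξ₁ = 14.11 mol.
Outlet amounts (n = n₀ + Σ ν·ξ):
  M: 65.5 − 1(14.11) − 2(0.8709) = 49.65
  U: 134 − 3(14.11) − 1(0.8709) = 90.8
  R: 0 + 1(14.11) = 14.11
  Q: 0 + 2(0.8709) = 1.742

1.74 mol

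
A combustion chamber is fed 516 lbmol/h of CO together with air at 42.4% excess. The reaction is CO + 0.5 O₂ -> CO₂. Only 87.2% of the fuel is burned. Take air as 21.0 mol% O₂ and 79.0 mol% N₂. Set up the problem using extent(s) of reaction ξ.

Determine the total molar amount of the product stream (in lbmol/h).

Stoichiometric O₂ = 0.5 × 516 = 258 lbmol/h; O₂ fed = 258 × 1.424 = 367.4 lbmol/h.
N₂ fed = 367.4 × 79/21 = 1382 lbmol/h.
Fuel reacted = 0.872 × 516 → ξ = 450 lbmol/h.
Outlet (n = n₀ + ν ξ):
  CO: 516 − 1(450) = 66.05
  O₂: 367.4 − 0.5(450) = 142.4
  N₂: 1382 (inert)
  CO₂: 0 + 1(450) = 450
Total out = 66.05 + 142.4 + 1382 + 450 = 2041 lbmol/h.

2040 lbmol/h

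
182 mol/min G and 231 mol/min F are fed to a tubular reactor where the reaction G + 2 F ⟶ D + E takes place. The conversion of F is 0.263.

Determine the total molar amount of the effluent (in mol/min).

F reacted = 0.263 × 231 = 60.75 mol/min; ν_F = −2, so ξ = 60.75/2 = 30.38 mol/min.
Outlet amounts (n = n₀ + ν ξ):
  G: 182 − 1(30.38) = 151.6
  F: 231 − 2(30.38) = 170.2
  D: 0 + 1(30.38) = 30.38
  E: 0 + 1(30.38) = 30.38
Total out = 151.6 + 170.2 + 30.38 + 30.38 = 382.6 mol/min.

383 mol/min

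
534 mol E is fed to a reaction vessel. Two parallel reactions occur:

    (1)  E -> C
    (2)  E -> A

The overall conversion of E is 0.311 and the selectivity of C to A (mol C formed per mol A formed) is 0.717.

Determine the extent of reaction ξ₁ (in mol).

Conversion of E: E consumed = 0.311 × 534 = 166.1 mol = 1ξ₁ + 1ξ₂.
Selectivity: 1ξ₁ / (1ξ₂) = 0.717 → ξ₁ = 0.717 ξ₂.
Substitute: (1·0.717 + 1) ξ₂ = 166.1 → ξ₂ = 96.72 mol, ξ₁ = 69.35 mol.
Outlet amounts (n = n₀ + Σ ν·ξ):
  E: 534 − 1(69.35) − 1(96.72) = 367.9
  C: 0 + 1(69.35) = 69.35
  A: 0 + 1(96.72) = 96.72

ξ₁ = 69.4 mol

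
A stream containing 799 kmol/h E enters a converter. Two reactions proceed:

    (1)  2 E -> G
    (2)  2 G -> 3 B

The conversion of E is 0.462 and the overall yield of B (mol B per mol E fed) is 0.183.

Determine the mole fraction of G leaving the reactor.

Conversion of E: E consumed = 2ξ₁ = 0.462 × 799 → ξ₁ = 184.6 kmol/h.
Yield of B: 3ξ₂ / 799 = 0.183 → ξ₂ = 48.74 kmol/h.
Outlet amounts (n = n₀ + Σ ν·ξ):
  E: 799 − 2(184.6) = 429.9
  G: 0 + 1(184.6) − 2(48.74) = 87.09
  B: 0 + 3(48.74) = 146.2
Total out = 663.2 kmol/h; y_G = 87.09 / 663.2 = 0.1313.

0.131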